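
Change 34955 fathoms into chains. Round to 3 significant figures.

1 fathom = 0.0909091 chains.
34955 × 0.0909091 ≈ 3180 chain.

3180 chains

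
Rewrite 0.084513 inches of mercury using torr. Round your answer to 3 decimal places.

2.147 torr

1 inch of mercury = 25.4000 torr.
Thus 0.084513 × 25.4000 ≈ 2.147 torr.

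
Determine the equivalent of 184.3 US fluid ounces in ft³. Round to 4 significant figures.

0.1925 ft³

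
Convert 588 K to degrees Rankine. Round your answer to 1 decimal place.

1058.4 °R

°R = K × 9/5.
Applying the formula gives 1058.4 °R.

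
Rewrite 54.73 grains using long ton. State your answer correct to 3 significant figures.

3.49e-6 long tons

1 grain = 6.37755e-8 long tons.
Then 54.73 × 6.37755e-8 ≈ 3.49e-6 long ton.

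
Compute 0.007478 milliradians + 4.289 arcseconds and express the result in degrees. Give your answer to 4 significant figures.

0.001620 degrees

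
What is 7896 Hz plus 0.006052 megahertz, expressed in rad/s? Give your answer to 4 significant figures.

7896 Hz = 49612.0 rad/s and 0.006052 MHz = 38025.8 rad/s.
49612.0 + 38025.8 ≈ 87640 rad/s.

87640 radians per second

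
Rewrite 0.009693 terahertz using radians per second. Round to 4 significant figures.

1 terahertz = 6.28319e+12 radians per second.
Thus 0.009693 × 6.28319e+12 ≈ 6.090e+10 rad/s.

6.090e+10 rad/s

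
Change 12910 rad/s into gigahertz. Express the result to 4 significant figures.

1 rad/s = 1.59155e-10 gigahertz.
Then 12910 × 1.59155e-10 ≈ 2.055e-6 GHz.

2.055e-6 GHz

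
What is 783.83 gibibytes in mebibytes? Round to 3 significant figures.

1 gibibyte = 1024.00 MiB.
Then 783.83 × 1024.00 ≈ 803000 MiB.

803000 mebibytes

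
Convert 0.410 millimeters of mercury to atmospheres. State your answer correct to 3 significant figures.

1 mmHg = 0.00131579 atmospheres.
Then 0.410 × 0.00131579 ≈ 0.000539 atm.

0.000539 atmospheres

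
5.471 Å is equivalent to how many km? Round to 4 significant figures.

5.471 × 10^-13 kilometers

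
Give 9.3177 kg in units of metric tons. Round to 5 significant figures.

1 kilogram = 0.00100000 metric tons.
9.3177 × 0.00100000 ≈ 0.0093177 t.

0.0093177 t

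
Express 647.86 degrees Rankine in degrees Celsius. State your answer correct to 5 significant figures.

°R = (°C + 273.15) × 9/5.
Applying the formula gives 86.772 °C.

86.772 °C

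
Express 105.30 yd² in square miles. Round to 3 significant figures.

1 yd² = 3.22831 × 10^-7 mi².
So 105.30 × 3.22831 × 10^-7 ≈ 3.40 × 10^-5 mi².

3.40 × 10^-5 square miles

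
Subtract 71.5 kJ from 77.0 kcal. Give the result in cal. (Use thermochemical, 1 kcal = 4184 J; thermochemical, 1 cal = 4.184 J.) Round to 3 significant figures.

77.0 kcal = 77000.0 cal and 71.5 kJ = 17088.9 cal.
77000.0 − 17088.9 ≈ 59900 cal.

59900 cal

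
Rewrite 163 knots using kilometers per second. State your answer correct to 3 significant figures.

0.0839 km/s

1 knot = 0.000514444 kilometers per second.
Then 163 × 0.000514444 ≈ 0.0839 km/s.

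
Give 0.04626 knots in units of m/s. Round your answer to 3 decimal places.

0.024 m/s

1 knot = 0.514444 meters per second.
So 0.04626 × 0.514444 ≈ 0.024 m/s.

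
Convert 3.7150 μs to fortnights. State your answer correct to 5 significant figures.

3.0713e-12 fortnight

1 μs = 8.26720e-13 fortnight.
3.7150 × 8.26720e-13 ≈ 3.0713e-12 fortnight.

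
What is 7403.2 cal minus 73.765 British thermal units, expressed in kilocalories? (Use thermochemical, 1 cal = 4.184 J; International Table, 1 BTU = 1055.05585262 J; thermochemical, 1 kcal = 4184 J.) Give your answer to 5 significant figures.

-11.198 kcal

7403.2 cal = 7.40320 kcal and 73.765 BTU = 18.6009 kcal.
7.40320 − 18.6009 ≈ -11.198 kcal.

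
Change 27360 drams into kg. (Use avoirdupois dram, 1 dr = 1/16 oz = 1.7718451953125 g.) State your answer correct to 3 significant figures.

48.5 kg

1 dr = 0.00177185 kg.
27360 × 0.00177185 ≈ 48.5 kg.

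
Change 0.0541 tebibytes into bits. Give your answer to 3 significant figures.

1 TiB = 8.79609 × 10^12 bit.
Thus 0.0541 × 8.79609 × 10^12 ≈ 4.76 × 10^11 bit.

4.76 × 10^11 bits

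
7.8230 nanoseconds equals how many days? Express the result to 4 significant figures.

9.054e-14 d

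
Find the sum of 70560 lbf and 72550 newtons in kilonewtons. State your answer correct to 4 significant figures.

70560 lbf = 313.867 kN and 72550 N = 72.5500 kN.
313.867 + 72.5500 ≈ 386.4 kN.

386.4 kN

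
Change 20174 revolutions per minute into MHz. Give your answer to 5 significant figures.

0.00033623 MHz

1 revolution per minute = 1.66667 × 10^-8 MHz.
20174 × 1.66667 × 10^-8 ≈ 0.00033623 MHz.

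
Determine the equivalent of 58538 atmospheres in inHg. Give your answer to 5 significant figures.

1.7515e+6 inHg

1 atm = 29.9213 inHg.
So 58538 × 29.9213 ≈ 1.7515e+6 inHg.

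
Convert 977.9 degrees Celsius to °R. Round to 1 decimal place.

°R = (°C + 273.15) × 9/5.
Applying the formula gives 2251.9 °R.

2251.9 degrees Rankine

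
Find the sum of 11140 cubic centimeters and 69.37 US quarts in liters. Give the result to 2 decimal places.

11140 cm³ = 11.1400 L and 69.37 US qt = 65.6485 L.
11.1400 + 65.6485 ≈ 76.79 L.

76.79 liters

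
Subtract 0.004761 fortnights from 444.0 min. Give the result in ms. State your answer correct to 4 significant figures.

444.0 min = 2.66400 × 10^7 ms and 0.004761 fortnight = 5.75891 × 10^6 ms.
2.66400 × 10^7 − 5.75891 × 10^6 ≈ 2.088 × 10^7 ms.

2.088 × 10^7 ms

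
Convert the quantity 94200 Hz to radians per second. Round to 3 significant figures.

1 hertz = 6.28319 rad/s.
94200 × 6.28319 ≈ 592000 rad/s.

592000 rad/s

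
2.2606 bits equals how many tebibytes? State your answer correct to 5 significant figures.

1 bit = 1.13687 × 10^-13 TiB.
So 2.2606 × 1.13687 × 10^-13 ≈ 2.5700 × 10^-13 TiB.

2.5700 × 10^-13 TiB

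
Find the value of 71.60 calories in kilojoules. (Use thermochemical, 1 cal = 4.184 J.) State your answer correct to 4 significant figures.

1 calorie = 0.00418400 kilojoules.
71.60 × 0.00418400 ≈ 0.2996 kJ.

0.2996 kJ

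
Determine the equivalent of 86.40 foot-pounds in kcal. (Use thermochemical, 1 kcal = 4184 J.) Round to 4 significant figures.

1 foot-pound = 0.000324048 kcal.
Then 86.40 × 0.000324048 ≈ 0.02800 kcal.

0.02800 kcal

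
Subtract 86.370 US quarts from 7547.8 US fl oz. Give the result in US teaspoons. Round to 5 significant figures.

7547.8 US fl oz = 45286.8 US tsp and 86.370 US qt = 16583.0 US tsp.
45286.8 − 16583.0 ≈ 28704 US tsp.

28704 US tsp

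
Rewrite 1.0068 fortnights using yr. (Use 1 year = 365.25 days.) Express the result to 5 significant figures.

1 fortnight = 0.0383299 yr.
So 1.0068 × 0.0383299 ≈ 0.038591 yr.

0.038591 yr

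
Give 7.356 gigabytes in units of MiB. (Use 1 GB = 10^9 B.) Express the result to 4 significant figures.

7015 mebibytes

1 GB = 953.674 MiB.
Thus 7.356 × 953.674 ≈ 7015 MiB.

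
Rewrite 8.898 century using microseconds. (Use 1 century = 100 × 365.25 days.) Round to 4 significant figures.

2.808e+16 microseconds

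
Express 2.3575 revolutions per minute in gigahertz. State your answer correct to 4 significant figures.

3.929 × 10^-11 GHz

1 revolution per minute = 1.66667 × 10^-11 GHz.
So 2.3575 × 1.66667 × 10^-11 ≈ 3.929 × 10^-11 GHz.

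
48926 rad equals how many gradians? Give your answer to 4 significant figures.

1 rad = 63.6620 grad.
Thus 48926 × 63.6620 ≈ 3.115e+6 grad.

3.115e+6 grad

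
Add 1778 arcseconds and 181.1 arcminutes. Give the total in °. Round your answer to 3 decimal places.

3.512 °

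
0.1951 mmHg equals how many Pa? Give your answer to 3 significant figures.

26.0 Pa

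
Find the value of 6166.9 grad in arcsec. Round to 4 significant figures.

1.998 × 10^7 arcseconds

1 grad = 3240.00 arcsec.
So 6166.9 × 3240.00 ≈ 1.998 × 10^7 arcsec.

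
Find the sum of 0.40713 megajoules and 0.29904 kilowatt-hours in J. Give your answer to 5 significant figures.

1.4837e+6 J

0.40713 MJ = 407130 J and 0.29904 kWh = 1.07654e+6 J.
407130 + 1.07654e+6 ≈ 1.4837e+6 J.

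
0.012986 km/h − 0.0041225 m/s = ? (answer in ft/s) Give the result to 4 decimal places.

-0.0017 feet per second

0.012986 km/h = 0.0118347 ft/s and 0.0041225 m/s = 0.0135253 ft/s.
0.0118347 − 0.0135253 ≈ -0.0017 ft/s.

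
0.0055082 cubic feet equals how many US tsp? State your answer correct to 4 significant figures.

1 cubic foot = 5745.04 US teaspoons.
0.0055082 × 5745.04 ≈ 31.64 US tsp.

31.64 US teaspoons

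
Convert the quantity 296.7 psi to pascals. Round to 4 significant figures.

1 psi = 6894.76 pascals.
Thus 296.7 × 6894.76 ≈ 2.046 × 10^6 Pa.

2.046 × 10^6 Pa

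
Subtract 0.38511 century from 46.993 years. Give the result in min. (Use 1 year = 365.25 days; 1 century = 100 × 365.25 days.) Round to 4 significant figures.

46.993 yr = 2.47164e+7 min and 0.38511 century = 2.02552e+7 min.
2.47164e+7 − 2.02552e+7 ≈ 4.461e+6 min.

4.461e+6 min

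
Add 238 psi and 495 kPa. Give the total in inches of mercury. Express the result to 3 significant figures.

238 psi = 484.573 inHg and 495 kPa = 146.173 inHg.
484.573 + 146.173 ≈ 631 inHg.

631 inHg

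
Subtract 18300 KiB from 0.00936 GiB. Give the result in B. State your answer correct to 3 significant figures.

-8.69 × 10^6 B

0.00936 GiB = 1.00502 × 10^7 B and 18300 KiB = 1.87392 × 10^7 B.
1.00502 × 10^7 − 1.87392 × 10^7 ≈ -8.69 × 10^6 B.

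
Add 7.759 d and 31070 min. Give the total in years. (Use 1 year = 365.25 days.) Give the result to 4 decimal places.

7.759 d = 0.0212430 yr and 31070 min = 0.0590729 yr.
0.0212430 + 0.0590729 ≈ 0.0803 yr.

0.0803 yr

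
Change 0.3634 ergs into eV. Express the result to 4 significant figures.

2.268 × 10^11 electronvolts

1 erg = 6.24151 × 10^11 eV.
Then 0.3634 × 6.24151 × 10^11 ≈ 2.268 × 10^11 eV.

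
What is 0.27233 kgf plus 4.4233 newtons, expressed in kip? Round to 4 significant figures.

0.27233 kgf = 0.000600385 kip and 4.4233 N = 0.000994397 kip.
0.000600385 + 0.000994397 ≈ 0.001595 kip.

0.001595 kip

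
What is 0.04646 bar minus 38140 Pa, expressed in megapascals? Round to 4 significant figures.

-0.03349 megapascals

0.04646 bar = 0.00464600 MPa and 38140 Pa = 0.0381400 MPa.
0.00464600 − 0.0381400 ≈ -0.03349 MPa.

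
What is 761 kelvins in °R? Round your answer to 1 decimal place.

1369.8 degrees Rankine

°R = K × 9/5.
Applying the formula gives 1369.8 °R.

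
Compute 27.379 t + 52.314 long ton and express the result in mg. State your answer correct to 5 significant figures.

27.379 t = 2.737900 × 10^10 mg and 52.314 long ton = 5.315348 × 10^10 mg.
2.737900 × 10^10 + 5.315348 × 10^10 ≈ 8.0532 × 10^10 mg.

8.0532 × 10^10 mg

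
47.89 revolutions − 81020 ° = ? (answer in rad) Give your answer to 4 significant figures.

-1113 rad

47.89 rev = 300.902 rad and 81020 ° = 1414.07 rad.
300.902 − 1414.07 ≈ -1113 rad.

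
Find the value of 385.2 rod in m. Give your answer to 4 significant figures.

1937 meters

1 rod = 5.02920 m.
Then 385.2 × 5.02920 ≈ 1937 m.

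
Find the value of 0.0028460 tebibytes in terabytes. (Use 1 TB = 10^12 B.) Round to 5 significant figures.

1 TiB = 1.09951 TB.
Then 0.0028460 × 1.09951 ≈ 0.0031292 TB.

0.0031292 TB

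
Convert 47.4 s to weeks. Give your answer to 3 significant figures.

7.84e-5 wk

1 s = 1.65344e-6 weeks.
So 47.4 × 1.65344e-6 ≈ 7.84e-5 wk.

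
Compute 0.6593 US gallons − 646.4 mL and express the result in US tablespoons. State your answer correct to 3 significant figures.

125 US tablespoons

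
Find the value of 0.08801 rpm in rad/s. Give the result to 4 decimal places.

1 rpm = 0.104720 radians per second.
So 0.08801 × 0.104720 ≈ 0.0092 rad/s.

0.0092 radians per second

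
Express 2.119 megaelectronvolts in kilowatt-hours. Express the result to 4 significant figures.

1 megaelectronvolt = 4.45049 × 10^-20 kilowatt-hours.
2.119 × 4.45049 × 10^-20 ≈ 9.431 × 10^-20 kWh.

9.431 × 10^-20 kWh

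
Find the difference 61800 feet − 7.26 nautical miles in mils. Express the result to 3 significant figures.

61800 ft = 7.41600 × 10^8 mil and 7.26 nmi = 5.29351 × 10^8 mil.
7.41600 × 10^8 − 5.29351 × 10^8 ≈ 2.12 × 10^8 mil.

2.12 × 10^8 mil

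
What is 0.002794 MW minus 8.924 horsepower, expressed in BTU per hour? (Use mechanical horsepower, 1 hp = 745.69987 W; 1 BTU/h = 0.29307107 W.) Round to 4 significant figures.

0.002794 MW = 9533.52 BTU/h and 8.924 hp = 22706.5 BTU/h.
9533.52 − 22706.5 ≈ -13170 BTU/h.

-13170 BTU per hour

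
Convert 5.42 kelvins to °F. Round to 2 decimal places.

-449.91 °F

K = (°F + 459.67) × 5/9.
Applying the formula gives -449.91 °F.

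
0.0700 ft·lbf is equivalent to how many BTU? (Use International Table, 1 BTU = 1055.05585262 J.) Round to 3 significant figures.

9.00 × 10^-5 British thermal units

1 foot-pound = 0.00128507 British thermal units.
So 0.0700 × 0.00128507 ≈ 9.00 × 10^-5 BTU.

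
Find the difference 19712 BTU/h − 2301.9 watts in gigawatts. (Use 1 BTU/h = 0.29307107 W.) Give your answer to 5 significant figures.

19712 BTU/h = 5.77702e-6 GW and 2301.9 W = 2.30190e-6 GW.
5.77702e-6 − 2.30190e-6 ≈ 3.4751e-6 GW.

3.4751e-6 gigawatts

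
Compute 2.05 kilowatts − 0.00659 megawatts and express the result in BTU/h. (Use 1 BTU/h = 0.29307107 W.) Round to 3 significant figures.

2.05 kW = 6994.89 BTU/h and 0.00659 MW = 22486.0 BTU/h.
6994.89 − 22486.0 ≈ -15500 BTU/h.

-15500 BTU/h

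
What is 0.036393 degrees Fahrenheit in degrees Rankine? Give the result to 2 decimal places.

459.71 degrees Rankine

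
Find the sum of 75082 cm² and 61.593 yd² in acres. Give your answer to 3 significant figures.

75082 cm² = 0.00185532 acre and 61.593 yd² = 0.0127258 acre.
0.00185532 + 0.0127258 ≈ 0.0146 acre.

0.0146 acre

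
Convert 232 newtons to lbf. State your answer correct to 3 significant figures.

1 N = 0.224809 pounds-force.
232 × 0.224809 ≈ 52.2 lbf.

52.2 pounds-force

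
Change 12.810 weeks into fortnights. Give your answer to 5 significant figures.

6.4050 fortnights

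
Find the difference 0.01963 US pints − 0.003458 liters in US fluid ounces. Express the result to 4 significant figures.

0.01963 US pt = 0.314080 US fl oz and 0.003458 L = 0.116929 US fl oz.
0.314080 − 0.116929 ≈ 0.1972 US fl oz.

0.1972 US fluid ounces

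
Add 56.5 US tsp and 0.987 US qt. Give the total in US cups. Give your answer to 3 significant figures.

56.5 US tsp = 1.17708 US cup and 0.987 US qt = 3.94800 US cup.
1.17708 + 3.94800 ≈ 5.13 US cup.

5.13 US cup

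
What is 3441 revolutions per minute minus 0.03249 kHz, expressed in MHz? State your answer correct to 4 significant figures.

2.486e-5 megahertz

3441 rpm = 5.73500e-5 MHz and 0.03249 kHz = 3.24900e-5 MHz.
5.73500e-5 − 3.24900e-5 ≈ 2.486e-5 MHz.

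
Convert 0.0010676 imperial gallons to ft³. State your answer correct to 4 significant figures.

1 imperial gallon = 0.160544 ft³.
Thus 0.0010676 × 0.160544 ≈ 0.0001714 ft³.

0.0001714 cubic feet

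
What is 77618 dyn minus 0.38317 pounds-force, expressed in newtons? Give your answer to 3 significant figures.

-0.928 N

77618 dyn = 0.776180 N and 0.38317 lbf = 1.70443 N.
0.776180 − 1.70443 ≈ -0.928 N.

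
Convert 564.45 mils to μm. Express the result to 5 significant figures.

14337 micrometers

1 mil = 25.4000 micrometers.
Then 564.45 × 25.4000 ≈ 14337 μm.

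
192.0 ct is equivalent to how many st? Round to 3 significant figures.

1 ct = 3.14946e-5 stone.
192.0 × 3.14946e-5 ≈ 0.00605 st.

0.00605 stone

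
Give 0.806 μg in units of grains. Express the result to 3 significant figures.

1.24 × 10^-5 grains

1 microgram = 1.54324 × 10^-5 grains.
Thus 0.806 × 1.54324 × 10^-5 ≈ 1.24 × 10^-5 gr.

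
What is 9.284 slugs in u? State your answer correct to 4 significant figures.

1 slug = 8.78865 × 10^27 u.
Thus 9.284 × 8.78865 × 10^27 ≈ 8.159 × 10^28 u.

8.159 × 10^28 u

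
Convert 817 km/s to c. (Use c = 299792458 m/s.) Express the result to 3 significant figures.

0.00273 c

1 kilometer per second = 3.33564e-6 c.
817 × 3.33564e-6 ≈ 0.00273 c.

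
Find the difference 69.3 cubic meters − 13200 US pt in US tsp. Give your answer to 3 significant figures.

1.28e+7 US teaspoons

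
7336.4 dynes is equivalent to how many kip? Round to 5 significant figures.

1.6493e-5 kips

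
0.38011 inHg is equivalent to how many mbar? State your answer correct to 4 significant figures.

1 inHg = 33.8639 millibar.
0.38011 × 33.8639 ≈ 12.87 mbar.

12.87 mbar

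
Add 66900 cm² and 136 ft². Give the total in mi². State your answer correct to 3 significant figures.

7.46e-6 mi²

66900 cm² = 2.58302e-6 mi² and 136 ft² = 4.87833e-6 mi².
2.58302e-6 + 4.87833e-6 ≈ 7.46e-6 mi².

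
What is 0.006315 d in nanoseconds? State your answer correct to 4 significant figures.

1 d = 8.64000 × 10^13 ns.
0.006315 × 8.64000 × 10^13 ≈ 5.456 × 10^11 ns.

5.456 × 10^11 nanoseconds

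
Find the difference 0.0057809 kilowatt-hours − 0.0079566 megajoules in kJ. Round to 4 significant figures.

0.0057809 kWh = 20.8112 kJ and 0.0079566 MJ = 7.95660 kJ.
20.8112 − 7.95660 ≈ 12.85 kJ.

12.85 kJ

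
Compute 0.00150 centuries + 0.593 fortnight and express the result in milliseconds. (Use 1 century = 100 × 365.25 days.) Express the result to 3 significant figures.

0.00150 century = 4.73364e+9 ms and 0.593 fortnight = 7.17293e+8 ms.
4.73364e+9 + 7.17293e+8 ≈ 5.45e+9 ms.

5.45e+9 ms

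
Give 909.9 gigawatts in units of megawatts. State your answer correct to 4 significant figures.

909900 MW

1 GW = 1000.00 MW.
So 909.9 × 1000.00 ≈ 909900 MW.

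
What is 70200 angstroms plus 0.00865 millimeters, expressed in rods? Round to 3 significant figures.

3.12 × 10^-6 rod

70200 Å = 1.39585 × 10^-6 rod and 0.00865 mm = 1.71996 × 10^-6 rod.
1.39585 × 10^-6 + 1.71996 × 10^-6 ≈ 3.12 × 10^-6 rod.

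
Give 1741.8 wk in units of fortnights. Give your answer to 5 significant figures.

1 week = 0.500000 fortnight.
Thus 1741.8 × 0.500000 ≈ 870.90 fortnight.

870.90 fortnight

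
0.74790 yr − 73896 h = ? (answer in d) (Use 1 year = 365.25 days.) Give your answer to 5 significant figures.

-2805.8 days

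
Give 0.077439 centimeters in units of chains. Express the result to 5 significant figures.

1 cm = 0.000497097 chain.
Thus 0.077439 × 0.000497097 ≈ 3.8495 × 10^-5 chain.

3.8495 × 10^-5 chain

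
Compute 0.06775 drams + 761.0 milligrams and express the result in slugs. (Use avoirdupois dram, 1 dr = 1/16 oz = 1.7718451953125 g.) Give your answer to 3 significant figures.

0.06775 dr = 8.22552e-6 slug and 761.0 mg = 5.21451e-5 slug.
8.22552e-6 + 5.21451e-5 ≈ 6.04e-5 slug.

6.04e-5 slugs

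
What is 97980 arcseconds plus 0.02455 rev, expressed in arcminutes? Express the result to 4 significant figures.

2163 arcmin

97980 arcsec = 1633.00 arcmin and 0.02455 rev = 530.280 arcmin.
1633.00 + 530.280 ≈ 2163 arcmin.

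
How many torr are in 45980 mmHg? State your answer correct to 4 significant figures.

45980 torr

1 millimeter of mercury = 1.00000 torr.
45980 × 1.00000 ≈ 45980 torr.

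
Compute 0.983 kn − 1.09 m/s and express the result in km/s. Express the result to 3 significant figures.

-0.000584 km/s

0.983 kn = 0.000505699 km/s and 1.09 m/s = 0.00109000 km/s.
0.000505699 − 0.00109000 ≈ -0.000584 km/s.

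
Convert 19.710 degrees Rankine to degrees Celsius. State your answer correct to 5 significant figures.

°R = (°C + 273.15) × 9/5.
Applying the formula gives -262.20 °C.

-262.20 °C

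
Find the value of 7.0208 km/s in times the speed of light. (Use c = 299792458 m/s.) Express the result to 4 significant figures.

2.342e-5 c

1 km/s = 3.33564e-6 times the speed of light.
So 7.0208 × 3.33564e-6 ≈ 2.342e-5 c.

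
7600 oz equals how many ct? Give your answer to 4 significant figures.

1.077 × 10^6 ct

1 ounce = 141.748 ct.
Then 7600 × 141.748 ≈ 1.077 × 10^6 ct.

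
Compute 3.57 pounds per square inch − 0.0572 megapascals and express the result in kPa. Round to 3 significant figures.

3.57 psi = 24.6143 kPa and 0.0572 MPa = 57.2000 kPa.
24.6143 − 57.2000 ≈ -32.6 kPa.

-32.6 kPa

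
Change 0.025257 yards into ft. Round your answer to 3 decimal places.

0.076 ft

1 yard = 3.00000 feet.
0.025257 × 3.00000 ≈ 0.076 ft.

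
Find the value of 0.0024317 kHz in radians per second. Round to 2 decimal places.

1 kilohertz = 6283.19 radians per second.
0.0024317 × 6283.19 ≈ 15.28 rad/s.

15.28 radians per second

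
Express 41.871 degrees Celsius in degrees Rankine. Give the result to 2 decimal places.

°R = (°C + 273.15) × 9/5.
Applying the formula gives 567.04 °R.

567.04 degrees Rankine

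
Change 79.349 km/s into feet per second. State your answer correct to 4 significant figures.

260300 ft/s

1 kilometer per second = 3280.84 ft/s.
Then 79.349 × 3280.84 ≈ 260300 ft/s.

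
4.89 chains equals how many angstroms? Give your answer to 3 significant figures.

9.84e+11 angstroms

1 chain = 2.01168e+11 angstroms.
Thus 4.89 × 2.01168e+11 ≈ 9.84e+11 Å.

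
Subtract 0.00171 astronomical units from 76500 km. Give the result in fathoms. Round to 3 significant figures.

-9.80e+7 fathoms

76500 km = 4.18307e+7 fathom and 0.00171 au = 1.39880e+8 fathom.
4.18307e+7 − 1.39880e+8 ≈ -9.80e+7 fathom.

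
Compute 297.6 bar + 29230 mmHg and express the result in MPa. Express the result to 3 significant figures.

297.6 bar = 29.7600 MPa and 29230 mmHg = 3.89701 MPa.
29.7600 + 3.89701 ≈ 33.7 MPa.

33.7 MPa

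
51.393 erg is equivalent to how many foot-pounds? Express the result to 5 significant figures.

1 erg = 7.37562 × 10^-8 ft·lbf.
Thus 51.393 × 7.37562 × 10^-8 ≈ 3.7906 × 10^-6 ft·lbf.

3.7906 × 10^-6 ft·lbf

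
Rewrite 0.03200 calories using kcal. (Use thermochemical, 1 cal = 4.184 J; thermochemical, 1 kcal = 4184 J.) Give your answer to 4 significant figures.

1 cal = 0.00100000 kcal.
0.03200 × 0.00100000 ≈ 3.200e-5 kcal.

3.200e-5 kilocalories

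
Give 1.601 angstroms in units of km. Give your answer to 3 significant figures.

1 angstrom = 1.00000e-13 km.
Thus 1.601 × 1.00000e-13 ≈ 1.60e-13 km.

1.60e-13 km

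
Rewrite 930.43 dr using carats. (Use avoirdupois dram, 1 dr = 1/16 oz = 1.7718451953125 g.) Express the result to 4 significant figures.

1 dram = 8.85923 carats.
So 930.43 × 8.85923 ≈ 8243 ct.

8243 carats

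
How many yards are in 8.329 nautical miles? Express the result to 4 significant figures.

1 nmi = 2025.37 yards.
8.329 × 2025.37 ≈ 16870 yd.

16870 yards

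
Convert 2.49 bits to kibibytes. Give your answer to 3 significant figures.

0.000304 KiB

1 bit = 0.000122070 KiB.
2.49 × 0.000122070 ≈ 0.000304 KiB.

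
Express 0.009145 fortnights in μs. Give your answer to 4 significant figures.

1 fortnight = 1.20960e+12 μs.
Then 0.009145 × 1.20960e+12 ≈ 1.106e+10 μs.

1.106e+10 μs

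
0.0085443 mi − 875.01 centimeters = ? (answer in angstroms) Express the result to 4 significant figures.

0.0085443 mi = 1.37507 × 10^11 Å and 875.01 cm = 8.75010 × 10^10 Å.
1.37507 × 10^11 − 8.75010 × 10^10 ≈ 5.001 × 10^10 Å.

5.001 × 10^10 Å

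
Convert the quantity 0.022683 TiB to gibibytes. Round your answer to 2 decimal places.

23.23 gibibytes

1 tebibyte = 1024.00 gibibytes.
Then 0.022683 × 1024.00 ≈ 23.23 GiB.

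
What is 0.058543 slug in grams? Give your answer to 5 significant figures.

1 slug = 14593.9 grams.
0.058543 × 14593.9 ≈ 854.37 g.

854.37 g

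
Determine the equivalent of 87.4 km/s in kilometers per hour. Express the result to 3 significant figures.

1 kilometer per second = 3600.00 kilometers per hour.
So 87.4 × 3600.00 ≈ 315000 km/h.

315000 km/h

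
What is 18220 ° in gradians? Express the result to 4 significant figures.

20240 gradians

1 degree = 1.11111 gradians.
18220 × 1.11111 ≈ 20240 grad.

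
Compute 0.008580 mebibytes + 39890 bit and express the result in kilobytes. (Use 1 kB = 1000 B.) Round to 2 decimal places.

13.98 kilobytes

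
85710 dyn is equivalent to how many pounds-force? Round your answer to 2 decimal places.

0.19 pounds-force

1 dyne = 2.24809e-6 pounds-force.
So 85710 × 2.24809e-6 ≈ 0.19 lbf.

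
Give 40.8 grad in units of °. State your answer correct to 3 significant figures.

36.7 degrees

1 grad = 0.900000 °.
Thus 40.8 × 0.900000 ≈ 36.7 °.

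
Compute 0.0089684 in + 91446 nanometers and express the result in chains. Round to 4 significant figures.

1.587e-5 chain

0.0089684 in = 1.13237e-5 chain and 91446 nm = 4.54575e-6 chain.
1.13237e-5 + 4.54575e-6 ≈ 1.587e-5 chain.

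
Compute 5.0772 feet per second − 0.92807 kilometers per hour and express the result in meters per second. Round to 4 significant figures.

1.290 meters per second

5.0772 ft/s = 1.54753 m/s and 0.92807 km/h = 0.257797 m/s.
1.54753 − 0.257797 ≈ 1.290 m/s.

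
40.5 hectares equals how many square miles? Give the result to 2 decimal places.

1 hectare = 0.00386102 mi².
Then 40.5 × 0.00386102 ≈ 0.16 mi².

0.16 mi²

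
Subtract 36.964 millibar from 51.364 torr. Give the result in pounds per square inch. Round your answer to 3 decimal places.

0.457 psi

51.364 torr = 0.993214 psi and 36.964 mbar = 0.536117 psi.
0.993214 − 0.536117 ≈ 0.457 psi.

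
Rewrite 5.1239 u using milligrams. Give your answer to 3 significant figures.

1 u = 1.66054 × 10^-21 mg.
Then 5.1239 × 1.66054 × 10^-21 ≈ 8.51 × 10^-21 mg.

8.51 × 10^-21 mg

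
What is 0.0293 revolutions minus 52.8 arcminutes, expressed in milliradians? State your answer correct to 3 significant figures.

0.0293 rev = 184.097 mrad and 52.8 arcmin = 15.3589 mrad.
184.097 − 15.3589 ≈ 169 mrad.

169 mrad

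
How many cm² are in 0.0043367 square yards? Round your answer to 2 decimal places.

36.26 cm²

1 square yard = 8361.27 square centimeters.
Then 0.0043367 × 8361.27 ≈ 36.26 cm².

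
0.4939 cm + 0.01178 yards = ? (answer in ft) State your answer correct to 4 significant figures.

0.4939 cm = 0.0162041 ft and 0.01178 yd = 0.0353400 ft.
0.0162041 + 0.0353400 ≈ 0.05154 ft.

0.05154 feet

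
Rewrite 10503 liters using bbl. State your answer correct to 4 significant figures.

66.06 bbl

1 L = 0.00628981 bbl.
Then 10503 × 0.00628981 ≈ 66.06 bbl.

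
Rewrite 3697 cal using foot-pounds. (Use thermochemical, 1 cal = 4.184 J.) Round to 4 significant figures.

1 cal = 3.08596 ft·lbf.
3697 × 3.08596 ≈ 11410 ft·lbf.

11410 ft·lbf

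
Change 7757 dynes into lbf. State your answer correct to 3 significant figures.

0.0174 pounds-force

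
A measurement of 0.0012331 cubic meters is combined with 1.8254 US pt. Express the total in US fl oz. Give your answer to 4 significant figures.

0.0012331 m³ = 41.6961 US fl oz and 1.8254 US pt = 29.2064 US fl oz.
41.6961 + 29.2064 ≈ 70.90 US fl oz.

70.90 US fl oz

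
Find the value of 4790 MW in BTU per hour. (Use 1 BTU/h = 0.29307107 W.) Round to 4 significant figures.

1.634 × 10^10 BTU/h

1 MW = 3.41214 × 10^6 BTU/h.
4790 × 3.41214 × 10^6 ≈ 1.634 × 10^10 BTU/h.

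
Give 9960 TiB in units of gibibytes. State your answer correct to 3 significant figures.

1.02e+7 GiB

1 TiB = 1024.00 GiB.
Thus 9960 × 1024.00 ≈ 1.02e+7 GiB.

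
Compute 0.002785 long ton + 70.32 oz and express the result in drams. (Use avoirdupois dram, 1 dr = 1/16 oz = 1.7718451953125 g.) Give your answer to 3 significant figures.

0.002785 long ton = 1597.03 dr and 70.32 oz = 1125.12 dr.
1597.03 + 1125.12 ≈ 2720 dr.

2720 dr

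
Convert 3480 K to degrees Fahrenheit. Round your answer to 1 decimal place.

5804.3 °F

K = (°F + 459.67) × 5/9.
Applying the formula gives 5804.3 °F.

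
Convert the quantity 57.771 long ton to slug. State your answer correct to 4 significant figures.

4022 slug

1 long ton = 69.6213 slugs.
57.771 × 69.6213 ≈ 4022 slug.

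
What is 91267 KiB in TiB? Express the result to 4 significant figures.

8.500 × 10^-5 tebibytes

1 kibibyte = 9.31323 × 10^-10 TiB.
Thus 91267 × 9.31323 × 10^-10 ≈ 8.500 × 10^-5 TiB.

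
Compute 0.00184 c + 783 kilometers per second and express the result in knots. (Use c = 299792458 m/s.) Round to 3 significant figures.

2.59 × 10^6 knots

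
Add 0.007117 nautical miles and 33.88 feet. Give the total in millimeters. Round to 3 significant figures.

23500 mm

0.007117 nmi = 13180.7 mm and 33.88 ft = 10326.6 mm.
13180.7 + 10326.6 ≈ 23500 mm.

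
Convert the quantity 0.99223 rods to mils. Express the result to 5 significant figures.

196460 mil

1 rod = 198000 mil.
0.99223 × 198000 ≈ 196460 mil.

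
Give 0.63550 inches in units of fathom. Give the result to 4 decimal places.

0.0088 fathoms

1 in = 0.0138889 fathom.
Thus 0.63550 × 0.0138889 ≈ 0.0088 fathom.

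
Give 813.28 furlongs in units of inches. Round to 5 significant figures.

6.4412e+6 in

1 furlong = 7920.00 inches.
813.28 × 7920.00 ≈ 6.4412e+6 in.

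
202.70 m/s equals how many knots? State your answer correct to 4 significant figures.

1 m/s = 1.94384 kn.
Then 202.70 × 1.94384 ≈ 394.0 kn.

394.0 kn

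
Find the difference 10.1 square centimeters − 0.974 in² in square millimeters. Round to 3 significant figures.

10.1 cm² = 1010.00 mm² and 0.974 in² = 628.386 mm².
1010.00 − 628.386 ≈ 382 mm².

382 square millimeters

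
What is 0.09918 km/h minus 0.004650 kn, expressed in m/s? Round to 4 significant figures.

0.02516 m/s

0.09918 km/h = 0.0275500 m/s and 0.004650 kn = 0.00239217 m/s.
0.0275500 − 0.00239217 ≈ 0.02516 m/s.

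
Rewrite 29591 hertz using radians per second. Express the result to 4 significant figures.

185900 rad/s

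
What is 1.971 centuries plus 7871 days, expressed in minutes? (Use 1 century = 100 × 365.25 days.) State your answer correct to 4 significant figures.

1.150e+8 minutes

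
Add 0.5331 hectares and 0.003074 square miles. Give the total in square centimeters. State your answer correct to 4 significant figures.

1.329 × 10^8 cm²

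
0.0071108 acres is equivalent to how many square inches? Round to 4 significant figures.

44600 in²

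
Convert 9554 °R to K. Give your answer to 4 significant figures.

5308 K

°R = K × 9/5.
Applying the formula gives 5308 K.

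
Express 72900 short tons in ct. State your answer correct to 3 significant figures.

3.31 × 10^11 ct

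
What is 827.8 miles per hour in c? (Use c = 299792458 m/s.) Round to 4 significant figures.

1.234 × 10^-6 c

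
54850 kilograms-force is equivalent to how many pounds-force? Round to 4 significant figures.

120900 lbf

1 kgf = 2.20462 pounds-force.
54850 × 2.20462 ≈ 120900 lbf.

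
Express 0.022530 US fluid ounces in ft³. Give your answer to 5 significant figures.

2.3530 × 10^-5 cubic feet

1 US fl oz = 0.00104438 cubic feet.
Then 0.022530 × 0.00104438 ≈ 2.3530 × 10^-5 ft³.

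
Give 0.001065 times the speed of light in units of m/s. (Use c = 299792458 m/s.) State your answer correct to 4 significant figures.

1 speed of light = 2.99792 × 10^8 m/s.
Thus 0.001065 × 2.99792 × 10^8 ≈ 319300 m/s.

319300 m/s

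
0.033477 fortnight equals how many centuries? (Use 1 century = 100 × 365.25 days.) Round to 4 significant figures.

1.283 × 10^-5 centuries

1 fortnight = 0.000383299 centuries.
Then 0.033477 × 0.000383299 ≈ 1.283 × 10^-5 century.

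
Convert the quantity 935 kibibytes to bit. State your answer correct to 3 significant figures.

1 kibibyte = 8192.00 bit.
So 935 × 8192.00 ≈ 7.66 × 10^6 bit.

7.66 × 10^6 bits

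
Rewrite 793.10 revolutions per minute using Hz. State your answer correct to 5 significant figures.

1 rpm = 0.0166667 hertz.
Thus 793.10 × 0.0166667 ≈ 13.218 Hz.

13.218 hertz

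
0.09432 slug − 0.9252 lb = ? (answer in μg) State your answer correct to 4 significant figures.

0.09432 slug = 1.37650 × 10^9 μg and 0.9252 lb = 4.19664 × 10^8 μg.
1.37650 × 10^9 − 4.19664 × 10^8 ≈ 9.568 × 10^8 μg.

9.568 × 10^8 micrograms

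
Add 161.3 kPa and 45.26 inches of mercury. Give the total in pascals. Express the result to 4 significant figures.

314600 Pa

161.3 kPa = 161300 Pa and 45.26 inHg = 153268 Pa.
161300 + 153268 ≈ 314600 Pa.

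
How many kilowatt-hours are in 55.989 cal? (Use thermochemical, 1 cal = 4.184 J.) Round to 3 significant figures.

1 calorie = 1.16222 × 10^-6 kilowatt-hours.
55.989 × 1.16222 × 10^-6 ≈ 6.51 × 10^-5 kWh.

6.51 × 10^-5 kWh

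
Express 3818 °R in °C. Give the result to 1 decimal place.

°R = (°C + 273.15) × 9/5.
Applying the formula gives 1848.0 °C.

1848.0 degrees Celsius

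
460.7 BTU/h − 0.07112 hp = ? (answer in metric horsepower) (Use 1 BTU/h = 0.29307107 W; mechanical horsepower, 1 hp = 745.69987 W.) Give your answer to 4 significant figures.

0.1115 PS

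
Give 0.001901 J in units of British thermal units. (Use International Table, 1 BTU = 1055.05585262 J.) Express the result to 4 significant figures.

1.802e-6 BTU

1 joule = 0.000947817 BTU.
0.001901 × 0.000947817 ≈ 1.802e-6 BTU.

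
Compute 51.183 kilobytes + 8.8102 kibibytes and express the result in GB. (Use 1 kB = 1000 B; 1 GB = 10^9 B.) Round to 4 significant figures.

51.183 kB = 5.11830 × 10^-5 GB and 8.8102 KiB = 9.02164 × 10^-6 GB.
5.11830 × 10^-5 + 9.02164 × 10^-6 ≈ 6.020 × 10^-5 GB.

6.020 × 10^-5 gigabytes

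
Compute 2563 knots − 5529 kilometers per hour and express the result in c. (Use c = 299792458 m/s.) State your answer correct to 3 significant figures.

2563 kn = 4.39811e-6 c and 5529 km/h = 5.12299e-6 c.
4.39811e-6 − 5.12299e-6 ≈ -7.25e-7 c.

-7.25e-7 c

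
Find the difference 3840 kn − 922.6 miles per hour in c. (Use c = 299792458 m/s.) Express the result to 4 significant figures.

5.214e-6 times the speed of light

3840 kn = 6.58945e-6 c and 922.6 mph = 1.37575e-6 c.
6.58945e-6 − 1.37575e-6 ≈ 5.214e-6 c.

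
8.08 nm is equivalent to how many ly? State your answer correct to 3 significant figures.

8.54 × 10^-25 ly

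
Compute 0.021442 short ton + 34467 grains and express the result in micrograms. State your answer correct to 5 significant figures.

2.1685e+10 micrograms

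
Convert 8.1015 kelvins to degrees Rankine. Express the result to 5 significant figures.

14.583 °R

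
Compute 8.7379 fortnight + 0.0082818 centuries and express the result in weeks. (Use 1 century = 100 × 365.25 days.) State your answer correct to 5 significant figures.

8.7379 fortnight = 17.4758 wk and 0.0082818 century = 43.2132 wk.
17.4758 + 43.2132 ≈ 60.689 wk.

60.689 wk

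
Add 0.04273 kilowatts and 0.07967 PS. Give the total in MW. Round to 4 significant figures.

0.04273 kW = 4.27300e-5 MW and 0.07967 PS = 5.85972e-5 MW.
4.27300e-5 + 5.85972e-5 ≈ 0.0001013 MW.

0.0001013 megawatts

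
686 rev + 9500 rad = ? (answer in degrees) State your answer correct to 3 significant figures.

686 rev = 246960 ° and 9500 rad = 544310 °.
246960 + 544310 ≈ 791000 °.

791000 °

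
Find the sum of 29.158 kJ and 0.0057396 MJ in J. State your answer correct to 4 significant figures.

34900 joules

29.158 kJ = 29158.0 J and 0.0057396 MJ = 5739.60 J.
29158.0 + 5739.60 ≈ 34900 J.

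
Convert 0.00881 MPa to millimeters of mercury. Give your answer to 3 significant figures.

1 megapascal = 7500.62 millimeters of mercury.
So 0.00881 × 7500.62 ≈ 66.1 mmHg.

66.1 mmHg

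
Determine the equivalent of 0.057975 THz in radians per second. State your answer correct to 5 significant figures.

1 THz = 6.28319e+12 rad/s.
0.057975 × 6.28319e+12 ≈ 3.6427e+11 rad/s.

3.6427e+11 radians per second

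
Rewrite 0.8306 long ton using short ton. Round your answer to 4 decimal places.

0.9303 short tons

1 long ton = 1.12000 short ton.
0.8306 × 1.12000 ≈ 0.9303 short ton.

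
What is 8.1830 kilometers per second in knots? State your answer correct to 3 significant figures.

15900 knots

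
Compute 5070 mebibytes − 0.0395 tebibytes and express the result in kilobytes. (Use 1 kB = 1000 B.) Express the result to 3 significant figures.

-3.81 × 10^7 kB

5070 MiB = 5.31628 × 10^6 kB and 0.0395 TiB = 4.34307 × 10^7 kB.
5.31628 × 10^6 − 4.34307 × 10^7 ≈ -3.81 × 10^7 kB.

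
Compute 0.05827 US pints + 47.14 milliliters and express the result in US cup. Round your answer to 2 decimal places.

0.05827 US pt = 0.116540 US cup and 47.14 mL = 0.199249 US cup.
0.116540 + 0.199249 ≈ 0.32 US cup.

0.32 US cups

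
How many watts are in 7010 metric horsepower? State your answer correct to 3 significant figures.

5.16 × 10^6 W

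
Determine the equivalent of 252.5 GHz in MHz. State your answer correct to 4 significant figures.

252500 MHz

1 gigahertz = 1000.00 MHz.
Thus 252.5 × 1000.00 ≈ 252500 MHz.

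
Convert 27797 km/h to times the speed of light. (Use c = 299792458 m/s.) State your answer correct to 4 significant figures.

1 km/h = 9.26567 × 10^-10 c.
27797 × 9.26567 × 10^-10 ≈ 2.576 × 10^-5 c.

2.576 × 10^-5 c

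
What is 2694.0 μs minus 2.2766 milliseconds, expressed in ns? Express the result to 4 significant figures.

2694.0 μs = 2.69400e+6 ns and 2.2766 ms = 2.27660e+6 ns.
2.69400e+6 − 2.27660e+6 ≈ 417400 ns.

417400 nanoseconds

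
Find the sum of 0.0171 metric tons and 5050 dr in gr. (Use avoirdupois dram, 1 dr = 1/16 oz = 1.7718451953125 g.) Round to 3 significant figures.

402000 gr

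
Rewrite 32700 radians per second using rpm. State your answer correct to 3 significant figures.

1 rad/s = 9.54930 revolutions per minute.
Then 32700 × 9.54930 ≈ 312000 rpm.

312000 revolutions per minute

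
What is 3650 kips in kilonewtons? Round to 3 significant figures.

1 kip = 4.44822 kilonewtons.
Then 3650 × 4.44822 ≈ 16200 kN.

16200 kilonewtons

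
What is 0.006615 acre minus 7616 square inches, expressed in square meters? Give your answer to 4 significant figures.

0.006615 acre = 26.7700 m² and 7616 in² = 4.91354 m².
26.7700 − 4.91354 ≈ 21.86 m².

21.86 m²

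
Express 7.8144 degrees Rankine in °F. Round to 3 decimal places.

°R = °F + 459.67.
Applying the formula gives -451.856 °F.

-451.856 degrees Fahrenheit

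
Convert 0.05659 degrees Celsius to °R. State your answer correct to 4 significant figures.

°R = (°C + 273.15) × 9/5.
Applying the formula gives 491.8 °R.

491.8 °R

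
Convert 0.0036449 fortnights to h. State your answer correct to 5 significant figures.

1.2247 h

1 fortnight = 336.000 hours.
So 0.0036449 × 336.000 ≈ 1.2247 h.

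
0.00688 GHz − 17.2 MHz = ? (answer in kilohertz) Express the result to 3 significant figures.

-10300 kHz

0.00688 GHz = 6880.00 kHz and 17.2 MHz = 17200.0 kHz.
6880.00 − 17200.0 ≈ -10300 kHz.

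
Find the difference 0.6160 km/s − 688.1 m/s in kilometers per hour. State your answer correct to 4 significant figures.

-259.6 kilometers per hour

0.6160 km/s = 2217.60 km/h and 688.1 m/s = 2477.16 km/h.
2217.60 − 2477.16 ≈ -259.6 km/h.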